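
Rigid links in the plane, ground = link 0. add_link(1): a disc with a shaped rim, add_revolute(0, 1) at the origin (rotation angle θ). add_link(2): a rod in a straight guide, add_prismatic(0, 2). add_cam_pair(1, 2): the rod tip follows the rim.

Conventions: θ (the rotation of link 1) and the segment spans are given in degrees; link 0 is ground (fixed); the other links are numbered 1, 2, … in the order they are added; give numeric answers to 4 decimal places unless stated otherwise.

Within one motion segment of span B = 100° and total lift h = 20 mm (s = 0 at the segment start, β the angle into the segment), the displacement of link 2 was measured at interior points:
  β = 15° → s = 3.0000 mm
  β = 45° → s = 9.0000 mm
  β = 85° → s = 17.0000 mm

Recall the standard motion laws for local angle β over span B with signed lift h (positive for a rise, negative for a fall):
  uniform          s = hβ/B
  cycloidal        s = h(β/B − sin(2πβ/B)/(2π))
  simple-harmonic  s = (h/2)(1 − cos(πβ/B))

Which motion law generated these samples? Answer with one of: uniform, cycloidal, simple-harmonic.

candidates at β/B = r: uniform s = h·r (linear in β); cycloidal s = h·(r − sin(2πr)/(2π)); simple-harmonic s = (h/2)(1 − cos(πr))
β=15°: printed 3.0000 | uniform 3.0000, cycloidal 0.4248, simple-harmonic 1.0899
β=45°: printed 9.0000 | uniform 9.0000, cycloidal 8.0164, simple-harmonic 8.4357
β=85°: printed 17.0000 | uniform 17.0000, cycloidal 19.5752, simple-harmonic 18.9101
only one law matches every sample → uniform

uniform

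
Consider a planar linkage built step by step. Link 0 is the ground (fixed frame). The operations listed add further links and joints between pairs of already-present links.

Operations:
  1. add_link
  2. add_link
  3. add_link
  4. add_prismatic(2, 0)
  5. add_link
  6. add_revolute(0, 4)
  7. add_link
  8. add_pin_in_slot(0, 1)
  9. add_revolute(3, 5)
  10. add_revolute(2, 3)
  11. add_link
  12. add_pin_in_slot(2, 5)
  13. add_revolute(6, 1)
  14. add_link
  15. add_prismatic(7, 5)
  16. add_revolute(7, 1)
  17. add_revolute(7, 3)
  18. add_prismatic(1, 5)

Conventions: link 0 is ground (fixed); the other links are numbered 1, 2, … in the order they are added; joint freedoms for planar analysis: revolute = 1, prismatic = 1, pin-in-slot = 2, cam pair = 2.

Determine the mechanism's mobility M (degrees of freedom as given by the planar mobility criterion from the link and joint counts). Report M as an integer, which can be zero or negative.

link 0 = ground. State L|J1|J2 = 1|0|0
+link1  2|0|0
+link2  3|0|0
+link3  4|0|0
P(2,0) f=1→J1  4|1|0
+link4  5|1|0
R(0,4) f=1→J1  5|2|0
+link5  6|2|0
PS(0,1) f=2→J2  6|2|1
R(3,5) f=1→J1  6|3|1
R(2,3) f=1→J1  6|4|1
+link6  7|4|1
PS(2,5) f=2→J2  7|4|2
R(6,1) f=1→J1  7|5|2
+link7  8|5|2
P(7,5) f=1→J1  8|6|2
R(7,1) f=1→J1  8|7|2
R(7,3) f=1→J1  8|8|2
P(1,5) f=1→J1  8|9|2
M = 3(8−1)−2·9−2 = 21−18−2 = 1

M = 1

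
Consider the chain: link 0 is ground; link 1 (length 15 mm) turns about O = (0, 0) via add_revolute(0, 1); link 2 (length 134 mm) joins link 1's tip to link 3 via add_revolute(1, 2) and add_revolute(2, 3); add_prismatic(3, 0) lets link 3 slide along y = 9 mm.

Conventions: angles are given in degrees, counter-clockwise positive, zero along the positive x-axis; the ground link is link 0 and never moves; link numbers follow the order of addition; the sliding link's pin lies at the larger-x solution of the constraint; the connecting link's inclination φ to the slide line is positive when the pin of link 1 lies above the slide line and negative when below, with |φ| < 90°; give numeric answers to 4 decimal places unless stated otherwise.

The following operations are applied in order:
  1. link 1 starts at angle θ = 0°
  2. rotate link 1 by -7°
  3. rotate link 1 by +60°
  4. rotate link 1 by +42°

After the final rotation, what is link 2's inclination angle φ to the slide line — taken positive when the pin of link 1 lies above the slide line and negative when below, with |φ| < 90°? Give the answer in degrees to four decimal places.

geometry: r = 15 mm, L = 134 mm, e = 9 mm; θ starts at 0°
rotate link 1 by -7°: θ ← 0° -7° = -7°
rotate link 1 by +60°: θ ← -7° +60° = 53°
rotate link 1 by +42°: θ ← 53° +42° = 95°
h = r sin θ − e = 14.942920 − 9 = 5.942920
sin φ = h / L = 5.942920 / 134 = 0.04435015
φ = arcsin(0.04435015) = 2.541910°

2.5419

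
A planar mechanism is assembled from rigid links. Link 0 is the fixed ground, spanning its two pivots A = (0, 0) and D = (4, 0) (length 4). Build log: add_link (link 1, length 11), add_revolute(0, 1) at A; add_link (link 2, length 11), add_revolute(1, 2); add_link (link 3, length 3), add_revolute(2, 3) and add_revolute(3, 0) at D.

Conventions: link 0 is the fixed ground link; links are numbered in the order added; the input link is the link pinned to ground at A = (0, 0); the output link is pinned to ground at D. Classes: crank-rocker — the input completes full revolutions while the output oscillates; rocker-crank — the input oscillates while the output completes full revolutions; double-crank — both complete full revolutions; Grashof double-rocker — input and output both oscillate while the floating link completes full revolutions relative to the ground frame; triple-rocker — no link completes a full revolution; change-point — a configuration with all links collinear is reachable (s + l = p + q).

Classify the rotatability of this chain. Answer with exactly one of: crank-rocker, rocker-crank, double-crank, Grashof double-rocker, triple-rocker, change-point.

lengths: ground=4, input=11, coupler=11, output=3
sorted: s=3 (shortest), l=11 (longest), p+q=15
s + l = 14 vs p + q = 15
s + l < p + q (Grashof) with shortest = output link → rocker-crank

rocker-crank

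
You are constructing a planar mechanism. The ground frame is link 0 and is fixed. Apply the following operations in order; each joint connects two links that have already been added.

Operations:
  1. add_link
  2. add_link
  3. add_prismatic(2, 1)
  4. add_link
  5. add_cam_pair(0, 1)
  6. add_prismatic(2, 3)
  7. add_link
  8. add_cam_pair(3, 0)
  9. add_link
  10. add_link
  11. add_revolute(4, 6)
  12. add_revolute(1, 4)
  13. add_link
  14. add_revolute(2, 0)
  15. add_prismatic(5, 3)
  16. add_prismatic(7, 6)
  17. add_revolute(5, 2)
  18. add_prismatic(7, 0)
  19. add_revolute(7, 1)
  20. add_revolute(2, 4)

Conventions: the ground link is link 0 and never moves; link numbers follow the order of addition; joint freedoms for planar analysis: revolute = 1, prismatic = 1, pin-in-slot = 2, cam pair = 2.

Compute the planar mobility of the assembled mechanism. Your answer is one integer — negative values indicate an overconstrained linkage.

ground; <1,0,0>
#1 <2,0,0>
#2 <3,0,0>
P:2↔1 J1 <3,1,0>
#3 <4,1,0>
C:0↔1 J2 <4,1,1>
P:2↔3 J1 <4,2,1>
#4 <5,2,1>
C:3↔0 J2 <5,2,2>
#5 <6,2,2>
#6 <7,2,2>
R:4↔6 J1 <7,3,2>
R:1↔4 J1 <7,4,2>
#7 <8,4,2>
R:2↔0 J1 <8,5,2>
P:5↔3 J1 <8,6,2>
P:7↔6 J1 <8,7,2>
R:5↔2 J1 <8,8,2>
P:7↔0 J1 <8,9,2>
R:7↔1 J1 <8,10,2>
R:2↔4 J1 <8,11,2>
3×7 − 2×11 − 1×2 = -3

M = -3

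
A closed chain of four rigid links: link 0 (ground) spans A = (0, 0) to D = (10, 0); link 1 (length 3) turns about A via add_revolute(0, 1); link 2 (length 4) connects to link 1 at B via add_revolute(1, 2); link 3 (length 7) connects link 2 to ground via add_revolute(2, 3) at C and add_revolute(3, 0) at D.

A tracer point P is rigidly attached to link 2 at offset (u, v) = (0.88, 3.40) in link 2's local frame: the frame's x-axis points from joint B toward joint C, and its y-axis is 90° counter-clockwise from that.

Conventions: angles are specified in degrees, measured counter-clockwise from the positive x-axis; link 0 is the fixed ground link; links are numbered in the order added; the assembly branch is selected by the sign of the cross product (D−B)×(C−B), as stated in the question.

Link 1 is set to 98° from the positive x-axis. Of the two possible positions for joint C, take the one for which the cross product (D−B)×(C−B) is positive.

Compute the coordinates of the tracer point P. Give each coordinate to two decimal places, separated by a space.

A=(0,0), D=(10.00,0)
B = A + 3.00·(cos98°, sin98°) = (-0.4175, 2.9708)
|BD| = 10.8328
circle(B,4.00) ∩ circle(D,7.00): a=3.8933, h=0.9178
  candidates: C₊=(3.5782,2.7858) cross=9.943; C₋=(3.0748,1.0205) cross=-9.943
  branch + wants cross > 0 → take C=(3.5782,2.7858) (cross=9.943)
ex = (C−B)/|BC| = (0.9989,-0.0463); ey = (0.0463,0.9989)
P = B + 0.88·ex + 3.40·ey = (0.6188,6.3265)

0.62 6.33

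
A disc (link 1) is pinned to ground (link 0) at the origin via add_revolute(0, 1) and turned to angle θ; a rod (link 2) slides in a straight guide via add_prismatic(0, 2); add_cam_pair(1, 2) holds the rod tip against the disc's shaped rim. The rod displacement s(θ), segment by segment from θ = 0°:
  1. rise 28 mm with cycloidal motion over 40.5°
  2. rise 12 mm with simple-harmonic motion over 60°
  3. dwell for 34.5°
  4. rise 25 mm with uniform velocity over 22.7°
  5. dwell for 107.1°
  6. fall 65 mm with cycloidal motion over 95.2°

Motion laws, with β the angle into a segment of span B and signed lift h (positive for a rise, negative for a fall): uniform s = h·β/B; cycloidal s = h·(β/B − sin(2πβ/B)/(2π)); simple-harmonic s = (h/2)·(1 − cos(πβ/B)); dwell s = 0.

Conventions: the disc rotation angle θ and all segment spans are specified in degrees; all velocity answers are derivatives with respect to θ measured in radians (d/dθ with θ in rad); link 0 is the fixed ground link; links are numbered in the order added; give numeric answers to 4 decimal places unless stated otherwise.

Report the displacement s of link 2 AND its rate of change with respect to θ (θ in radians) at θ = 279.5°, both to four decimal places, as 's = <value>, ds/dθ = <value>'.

segment 1 (0° to 40.5°, cycloidal, h = 28) is passed completely: s = 0.0000 + (28) = 28.0000
segment 2 (40.5° to 100.5°, simple-harmonic, h = 12) is passed completely: s = 28.0000 + (12) = 40.0000
segment 3 (100.5° to 135°, dwell): s unchanged at 40.0000
segment 4 (135° to 157.7°, uniform, h = 25) is passed completely: s = 40.0000 + (25) = 65.0000
segment 5 (157.7° to 264.8°, dwell): s unchanged at 65.0000
θ = 279.5° falls in segment 6 (264.8° to 360°, cycloidal, h = -65): β = 279.5 − 264.8 = 14.7°, B = 95.2°; Δs = -65·(0.1544 − sin(2π·0.1544)/(2π)) = -1.5021; s = 65.0000 − 1.5021 = 63.4979
velocity in seg [264.8°–360°] (cycloidal), θ in radians: β = 14.7° = 0.2566 rad, B = 95.2° = 1.6616 rad; ds/dθ = (h/B)(1 − cos(2πβ/B)) = ((-65)/1.6616)(1 − cos(2π·0.1544)) = -17.011871 mm/rad

s = 63.4979, ds/dθ = -17.0119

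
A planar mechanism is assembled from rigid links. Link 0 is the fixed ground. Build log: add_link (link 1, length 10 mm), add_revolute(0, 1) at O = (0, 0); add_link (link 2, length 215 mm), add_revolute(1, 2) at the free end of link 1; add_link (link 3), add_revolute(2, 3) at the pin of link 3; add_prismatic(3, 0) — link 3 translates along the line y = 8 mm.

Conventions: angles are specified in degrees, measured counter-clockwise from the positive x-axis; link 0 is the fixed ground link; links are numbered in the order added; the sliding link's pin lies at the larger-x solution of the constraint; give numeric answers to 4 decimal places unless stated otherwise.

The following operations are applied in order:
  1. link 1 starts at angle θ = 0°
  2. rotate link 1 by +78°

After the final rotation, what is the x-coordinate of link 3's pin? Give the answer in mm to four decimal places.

geometry: r = 10 mm, L = 215 mm, e = 8 mm; θ starts at 0°
rotate link 1 by +78°: θ ← 0° +78° = 78°
crank pin P = (r cos θ, r sin θ) = (2.079117, 9.781476)
h = r sin θ − e = 9.781476 − 8 = 1.781476
x = r cos θ + √(L² − h²) = 2.079117 + 214.992619 = 217.071736

217.0717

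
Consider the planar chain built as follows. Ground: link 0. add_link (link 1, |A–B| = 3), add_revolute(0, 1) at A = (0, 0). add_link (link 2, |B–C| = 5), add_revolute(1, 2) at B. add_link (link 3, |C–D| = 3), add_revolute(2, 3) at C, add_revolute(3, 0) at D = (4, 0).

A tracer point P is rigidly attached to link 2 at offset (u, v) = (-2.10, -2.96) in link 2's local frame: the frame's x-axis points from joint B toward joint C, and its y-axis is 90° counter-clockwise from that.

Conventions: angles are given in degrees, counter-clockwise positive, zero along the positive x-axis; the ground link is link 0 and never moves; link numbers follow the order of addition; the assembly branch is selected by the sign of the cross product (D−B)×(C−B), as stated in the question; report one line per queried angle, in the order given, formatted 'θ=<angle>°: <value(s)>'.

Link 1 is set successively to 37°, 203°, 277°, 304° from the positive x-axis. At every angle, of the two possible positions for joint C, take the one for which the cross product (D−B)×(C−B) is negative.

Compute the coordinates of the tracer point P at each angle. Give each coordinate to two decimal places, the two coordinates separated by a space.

A=(0,0), D=(4.00,0)
θ=37°: B = A + 3.00·(cos37°, sin37°) = (2.3959, 1.8054)
θ=37°: |BD| = 2.4151
θ=37°: circle(B,5.00) ∩ circle(D,3.00): a=4.5200, h=2.1376
θ=37°:   candidates: C₊=(6.9961,-0.1538) cross=5.163; C₋=(3.8001,-2.9933) cross=-5.163
θ=37°:   branch - wants cross < 0 → take C=(3.8001,-2.9933) (cross=-5.163)
θ=37°: ex = (C−B)/|BC| = (0.2808,-0.9598); ey = (0.9598,0.2808)
θ=37°: P = B + -2.10·ex + -2.96·ey = (-1.0347,2.9897)
θ=203°: B = A + 3.00·(cos203°, sin203°) = (-2.7615, -1.1722)
θ=203°: |BD| = 6.8624
θ=203°: circle(B,5.00) ∩ circle(D,3.00): a=4.5970, h=1.9667
θ=203°:   candidates: C₊=(1.4319,1.5508) cross=13.496; C₋=(2.1038,-2.3248) cross=-13.496
θ=203°:   branch - wants cross < 0 → take C=(2.1038,-2.3248) (cross=-13.496)
θ=203°: ex = (C−B)/|BC| = (0.9731,-0.2305); ey = (0.2305,0.9731)
θ=203°: P = B + -2.10·ex + -2.96·ey = (-5.4873,-3.5684)
θ=277°: B = A + 3.00·(cos277°, sin277°) = (0.3656, -2.9776)
θ=277°: |BD| = 4.6984
θ=277°: circle(B,5.00) ∩ circle(D,3.00): a=4.0519, h=2.9295
θ=277°:   candidates: C₊=(1.6433,1.8564) cross=13.764; C₋=(5.3565,-2.6758) cross=-13.764
θ=277°:   branch - wants cross < 0 → take C=(5.3565,-2.6758) (cross=-13.764)
θ=277°: ex = (C−B)/|BC| = (0.9982,0.0604); ey = (-0.0604,0.9982)
θ=277°: P = B + -2.10·ex + -2.96·ey = (-1.5519,-6.0590)
θ=304°: B = A + 3.00·(cos304°, sin304°) = (1.6776, -2.4871)
θ=304°: |BD| = 3.4028
θ=304°: circle(B,5.00) ∩ circle(D,3.00): a=4.0524, h=2.9288
θ=304°:   candidates: C₊=(2.3027,2.4737) cross=9.966; C₋=(6.5840,-1.5242) cross=-9.966
θ=304°:   branch - wants cross < 0 → take C=(6.5840,-1.5242) (cross=-9.966)
θ=304°: ex = (C−B)/|BC| = (0.9813,0.1926); ey = (-0.1926,0.9813)
θ=304°: P = B + -2.10·ex + -2.96·ey = (0.1870,-5.7961)

θ=37°: -1.03 2.99
θ=203°: -5.49 -3.57
θ=277°: -1.55 -6.06
θ=304°: 0.19 -5.80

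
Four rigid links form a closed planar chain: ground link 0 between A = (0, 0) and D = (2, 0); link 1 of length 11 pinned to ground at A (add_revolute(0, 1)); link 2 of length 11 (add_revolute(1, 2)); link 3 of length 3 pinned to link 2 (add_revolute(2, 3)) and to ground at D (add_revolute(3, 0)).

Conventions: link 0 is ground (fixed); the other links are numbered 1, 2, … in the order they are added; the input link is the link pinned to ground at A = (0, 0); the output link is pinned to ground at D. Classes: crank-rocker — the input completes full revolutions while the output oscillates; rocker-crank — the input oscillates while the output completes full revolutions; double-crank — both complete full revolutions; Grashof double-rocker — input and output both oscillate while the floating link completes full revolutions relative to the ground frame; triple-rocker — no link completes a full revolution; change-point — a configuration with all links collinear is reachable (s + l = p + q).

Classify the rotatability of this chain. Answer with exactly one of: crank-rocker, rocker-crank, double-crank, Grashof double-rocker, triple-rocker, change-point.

lengths: ground=2, input=11, coupler=11, output=3
sorted: s=2 (shortest), l=11 (longest), p+q=14
s + l = 13 vs p + q = 14
s + l < p + q (Grashof) with shortest = ground link → double-crank

double-crank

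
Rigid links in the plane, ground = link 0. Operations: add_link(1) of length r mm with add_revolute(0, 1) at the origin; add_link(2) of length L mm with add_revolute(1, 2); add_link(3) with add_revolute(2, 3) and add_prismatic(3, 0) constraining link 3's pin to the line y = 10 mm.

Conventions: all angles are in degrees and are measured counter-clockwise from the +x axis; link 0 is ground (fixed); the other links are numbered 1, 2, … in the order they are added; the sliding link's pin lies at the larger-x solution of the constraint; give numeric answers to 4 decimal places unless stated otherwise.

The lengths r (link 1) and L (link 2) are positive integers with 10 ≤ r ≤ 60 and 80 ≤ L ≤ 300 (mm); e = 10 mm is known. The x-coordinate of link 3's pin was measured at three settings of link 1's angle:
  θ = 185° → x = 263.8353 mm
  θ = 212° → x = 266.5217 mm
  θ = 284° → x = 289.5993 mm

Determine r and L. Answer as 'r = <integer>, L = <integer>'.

constraint per measurement: (x − r cos θ)² + (r sin θ − e)² = L²
subtracting the θ₁ and θ₂ equations cancels the r² and L² terms:
r = (x₁² − x₂²) / (2[(x₁cos θ₁ + e sin θ₁) − (x₂cos θ₂ + e sin θ₂)]) = 22.0002 → r = 22
L² = (x₁ − r cos θ₁)² + (r sin θ₁ − e)² = 81795.9924 → L = 286.0000 → L = 286
check at θ₃=284°: x = 289.5993 (printed 289.5993) ✓

r = 22, L = 286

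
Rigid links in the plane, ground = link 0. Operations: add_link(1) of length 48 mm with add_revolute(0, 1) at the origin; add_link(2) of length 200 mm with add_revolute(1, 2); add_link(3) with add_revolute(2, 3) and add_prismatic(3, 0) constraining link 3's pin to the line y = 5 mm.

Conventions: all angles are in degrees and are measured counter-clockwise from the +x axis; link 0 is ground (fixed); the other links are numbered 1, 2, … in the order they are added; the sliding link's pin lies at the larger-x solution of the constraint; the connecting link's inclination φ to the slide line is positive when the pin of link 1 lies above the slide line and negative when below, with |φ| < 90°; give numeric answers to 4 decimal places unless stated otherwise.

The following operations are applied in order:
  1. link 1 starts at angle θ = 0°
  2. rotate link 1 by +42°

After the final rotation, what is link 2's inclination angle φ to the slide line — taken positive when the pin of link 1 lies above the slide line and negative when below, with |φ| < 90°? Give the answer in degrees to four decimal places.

geometry: r = 48 mm, L = 200 mm, e = 5 mm; θ starts at 0°
rotate link 1 by +42°: θ ← 0° +42° = 42°
h = r sin θ − e = 32.118269 − 5 = 27.118269
sin φ = h / L = 27.118269 / 200 = 0.13559135
φ = arcsin(0.13559135) = 7.792816°

7.7928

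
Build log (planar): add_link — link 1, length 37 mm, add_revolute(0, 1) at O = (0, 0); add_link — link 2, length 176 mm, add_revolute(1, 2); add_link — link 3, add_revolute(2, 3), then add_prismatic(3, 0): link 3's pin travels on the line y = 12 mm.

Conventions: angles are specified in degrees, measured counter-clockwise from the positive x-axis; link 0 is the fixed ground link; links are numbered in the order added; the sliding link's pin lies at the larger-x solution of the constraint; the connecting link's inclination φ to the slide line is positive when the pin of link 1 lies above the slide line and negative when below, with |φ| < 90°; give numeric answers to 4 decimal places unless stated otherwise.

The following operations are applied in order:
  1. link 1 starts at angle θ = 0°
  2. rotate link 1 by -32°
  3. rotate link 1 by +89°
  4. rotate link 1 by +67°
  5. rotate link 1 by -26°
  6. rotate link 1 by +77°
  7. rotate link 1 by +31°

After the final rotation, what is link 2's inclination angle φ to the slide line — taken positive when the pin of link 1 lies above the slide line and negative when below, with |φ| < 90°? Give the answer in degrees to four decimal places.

geometry: r = 37 mm, L = 176 mm, e = 12 mm; θ starts at 0°
rotate link 1 by -32°: θ ← 0° -32° = -32°
rotate link 1 by +89°: θ ← -32° +89° = 57°
rotate link 1 by +67°: θ ← 57° +67° = 124°
rotate link 1 by -26°: θ ← 124° -26° = 98°
rotate link 1 by +77°: θ ← 98° +77° = 175°
rotate link 1 by +31°: θ ← 175° +31° = 206°
h = r sin θ − e = -16.219732 − 12 = -28.219732
sin φ = h / L = -28.219732 / 176 = -0.16033939
φ = arcsin(-0.16033939) = -9.226596°

-9.2266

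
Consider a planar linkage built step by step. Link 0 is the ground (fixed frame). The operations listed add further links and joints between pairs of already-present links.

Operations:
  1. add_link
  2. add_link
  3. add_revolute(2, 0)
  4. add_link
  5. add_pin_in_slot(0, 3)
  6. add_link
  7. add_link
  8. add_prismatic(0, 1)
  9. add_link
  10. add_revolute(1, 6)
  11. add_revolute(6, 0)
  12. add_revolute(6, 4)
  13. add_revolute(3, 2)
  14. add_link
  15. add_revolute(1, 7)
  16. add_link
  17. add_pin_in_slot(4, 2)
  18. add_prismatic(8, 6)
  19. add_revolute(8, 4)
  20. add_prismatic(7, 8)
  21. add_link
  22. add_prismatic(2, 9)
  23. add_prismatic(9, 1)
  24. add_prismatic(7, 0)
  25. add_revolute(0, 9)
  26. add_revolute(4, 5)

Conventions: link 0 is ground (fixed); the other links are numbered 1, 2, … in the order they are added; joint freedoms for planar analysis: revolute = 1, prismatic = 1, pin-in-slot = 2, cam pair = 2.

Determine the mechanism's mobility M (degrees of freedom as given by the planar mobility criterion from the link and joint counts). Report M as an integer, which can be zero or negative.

link 0 = ground. State L|J1|J2 = 1|0|0
+link1  2|0|0
+link2  3|0|0
R(2,0) f=1→J1  3|1|0
+link3  4|1|0
PS(0,3) f=2→J2  4|1|1
+link4  5|1|1
+link5  6|1|1
P(0,1) f=1→J1  6|2|1
+link6  7|2|1
R(1,6) f=1→J1  7|3|1
R(6,0) f=1→J1  7|4|1
R(6,4) f=1→J1  7|5|1
R(3,2) f=1→J1  7|6|1
+link7  8|6|1
R(1,7) f=1→J1  8|7|1
+link8  9|7|1
PS(4,2) f=2→J2  9|7|2
P(8,6) f=1→J1  9|8|2
R(8,4) f=1→J1  9|9|2
P(7,8) f=1→J1  9|10|2
+link9  10|10|2
P(2,9) f=1→J1  10|11|2
P(9,1) f=1→J1  10|12|2
P(7,0) f=1→J1  10|13|2
R(0,9) f=1→J1  10|14|2
R(4,5) f=1→J1  10|15|2
M = 3(10−1)−2·15−2 = 27−30−2 = -5

M = -5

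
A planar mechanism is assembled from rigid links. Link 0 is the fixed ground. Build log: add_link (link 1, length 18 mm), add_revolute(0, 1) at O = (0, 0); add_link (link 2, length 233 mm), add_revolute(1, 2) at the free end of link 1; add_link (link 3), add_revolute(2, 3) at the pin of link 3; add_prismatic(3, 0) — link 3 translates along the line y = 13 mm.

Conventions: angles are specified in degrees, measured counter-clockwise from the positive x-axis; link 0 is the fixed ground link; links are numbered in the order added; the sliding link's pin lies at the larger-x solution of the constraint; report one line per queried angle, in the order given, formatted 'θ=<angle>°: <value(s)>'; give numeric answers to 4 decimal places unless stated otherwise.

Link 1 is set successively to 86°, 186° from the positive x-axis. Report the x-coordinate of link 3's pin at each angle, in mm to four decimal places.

geometry: r = 18 mm, L = 233 mm, e = 13 mm
θ=86°: crank pin P = (r cos θ, r sin θ) = (1.255617, 17.956153)
θ=86°: h = r sin θ − e = 17.956153 − 13 = 4.956153
θ=86°: x = r cos θ + √(L² − h²) = 1.255617 + 232.947283 = 234.202899
θ=186°: crank pin P = (r cos θ, r sin θ) = (-17.901394, -1.881512)
θ=186°: h = r sin θ − e = -1.881512 − 13 = -14.881512
θ=186°: x = r cos θ + √(L² − h²) = -17.901394 + 232.524280 = 214.622885

θ=86°: 234.2029
θ=186°: 214.6229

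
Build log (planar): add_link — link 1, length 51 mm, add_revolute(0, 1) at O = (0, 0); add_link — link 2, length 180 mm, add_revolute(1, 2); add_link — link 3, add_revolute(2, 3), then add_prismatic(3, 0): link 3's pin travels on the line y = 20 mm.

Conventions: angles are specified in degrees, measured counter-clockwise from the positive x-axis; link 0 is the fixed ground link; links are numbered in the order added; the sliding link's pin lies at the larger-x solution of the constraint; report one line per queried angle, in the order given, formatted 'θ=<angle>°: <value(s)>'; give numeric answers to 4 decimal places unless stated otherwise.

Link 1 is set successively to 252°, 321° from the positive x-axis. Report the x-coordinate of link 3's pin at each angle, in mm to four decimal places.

geometry: r = 51 mm, L = 180 mm, e = 20 mm
θ=252°: crank pin P = (r cos θ, r sin θ) = (-15.759867, -48.503882)
θ=252°: h = r sin θ − e = -48.503882 − 20 = -68.503882
θ=252°: x = r cos θ + √(L² − h²) = -15.759867 + 166.454853 = 150.694986
θ=321°: crank pin P = (r cos θ, r sin θ) = (39.634444, -32.095340)
θ=321°: h = r sin θ − e = -32.095340 − 20 = -52.095340
θ=321°: x = r cos θ + √(L² − h²) = 39.634444 + 172.296476 = 211.930920

θ=252°: 150.6950
θ=321°: 211.9309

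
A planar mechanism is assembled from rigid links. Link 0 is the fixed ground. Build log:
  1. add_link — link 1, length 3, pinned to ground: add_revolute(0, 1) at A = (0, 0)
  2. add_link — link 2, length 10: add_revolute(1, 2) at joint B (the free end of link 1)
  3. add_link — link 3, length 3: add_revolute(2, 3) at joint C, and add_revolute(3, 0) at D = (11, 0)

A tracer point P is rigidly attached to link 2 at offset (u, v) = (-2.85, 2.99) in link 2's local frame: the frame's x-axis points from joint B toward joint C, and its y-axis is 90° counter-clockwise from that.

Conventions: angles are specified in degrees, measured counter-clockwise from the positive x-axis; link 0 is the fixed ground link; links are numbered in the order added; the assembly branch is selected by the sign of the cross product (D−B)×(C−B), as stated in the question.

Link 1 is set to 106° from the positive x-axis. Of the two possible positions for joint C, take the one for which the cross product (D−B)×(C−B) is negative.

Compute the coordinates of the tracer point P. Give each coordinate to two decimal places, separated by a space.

A=(0,0), D=(11.00,0)
B = A + 3.00·(cos106°, sin106°) = (-0.8269, 2.8838)
|BD| = 12.1734
circle(B,10.00) ∩ circle(D,3.00): a=9.8244, h=1.8660
  candidates: C₊=(9.1598,2.3694) cross=22.716; C₋=(8.2758,-1.2564) cross=-22.716
  branch - wants cross < 0 → take C=(8.2758,-1.2564) (cross=-22.716)
ex = (C−B)/|BC| = (0.9103,-0.4140); ey = (0.4140,0.9103)
P = B + -2.85·ex + 2.99·ey = (-2.1833,6.7854)

-2.18 6.79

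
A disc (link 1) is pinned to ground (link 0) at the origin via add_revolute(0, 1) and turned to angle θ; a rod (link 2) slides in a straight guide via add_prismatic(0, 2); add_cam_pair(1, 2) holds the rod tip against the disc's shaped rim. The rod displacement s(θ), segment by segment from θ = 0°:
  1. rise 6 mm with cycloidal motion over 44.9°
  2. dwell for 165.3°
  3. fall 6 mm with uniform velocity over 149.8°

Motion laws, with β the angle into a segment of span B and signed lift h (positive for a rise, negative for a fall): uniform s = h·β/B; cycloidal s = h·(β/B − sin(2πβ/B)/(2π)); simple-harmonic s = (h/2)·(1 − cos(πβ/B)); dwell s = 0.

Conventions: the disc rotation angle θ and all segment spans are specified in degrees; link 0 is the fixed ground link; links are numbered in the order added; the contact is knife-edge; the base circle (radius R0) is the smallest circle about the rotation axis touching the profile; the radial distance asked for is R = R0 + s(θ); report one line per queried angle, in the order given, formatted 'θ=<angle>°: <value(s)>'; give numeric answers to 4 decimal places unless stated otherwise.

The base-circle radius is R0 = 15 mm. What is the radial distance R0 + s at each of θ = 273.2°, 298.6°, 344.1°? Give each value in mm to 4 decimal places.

segment 1 (0° to 44.9°, cycloidal, h = 6) is passed completely: s = 0.0000 + (6) = 6.0000
segment 2 (44.9° to 210.2°, dwell): s unchanged at 6.0000
θ = 273.2° falls in segment 3 (210.2° to 360°, uniform, h = -6): β = 273.2 − 210.2 = 63°, B = 149.8°; Δs = -6·63/149.8 = -2.5234; s = 6.0000 − 2.5234 = 3.4766
θ = 298.6° falls in segment 3 (210.2° to 360°, uniform, h = -6): β = 298.6 − 210.2 = 88.4°, B = 149.8°; Δs = -6·88.4/149.8 = -3.5407; s = 6.0000 − 3.5407 = 2.4593
θ = 344.1° falls in segment 3 (210.2° to 360°, uniform, h = -6): β = 344.1 − 210.2 = 133.9°, B = 149.8°; Δs = -6·133.9/149.8 = -5.3632; s = 6.0000 − 5.3632 = 0.6368
θ=273.2°: R = R0 + s = 15 + 3.4766 = 18.4766
θ=298.6°: R = R0 + s = 15 + 2.4593 = 17.4593
θ=344.1°: R = R0 + s = 15 + 0.6368 = 15.6368

θ=273.2°: 18.4766
θ=298.6°: 17.4593
θ=344.1°: 15.6368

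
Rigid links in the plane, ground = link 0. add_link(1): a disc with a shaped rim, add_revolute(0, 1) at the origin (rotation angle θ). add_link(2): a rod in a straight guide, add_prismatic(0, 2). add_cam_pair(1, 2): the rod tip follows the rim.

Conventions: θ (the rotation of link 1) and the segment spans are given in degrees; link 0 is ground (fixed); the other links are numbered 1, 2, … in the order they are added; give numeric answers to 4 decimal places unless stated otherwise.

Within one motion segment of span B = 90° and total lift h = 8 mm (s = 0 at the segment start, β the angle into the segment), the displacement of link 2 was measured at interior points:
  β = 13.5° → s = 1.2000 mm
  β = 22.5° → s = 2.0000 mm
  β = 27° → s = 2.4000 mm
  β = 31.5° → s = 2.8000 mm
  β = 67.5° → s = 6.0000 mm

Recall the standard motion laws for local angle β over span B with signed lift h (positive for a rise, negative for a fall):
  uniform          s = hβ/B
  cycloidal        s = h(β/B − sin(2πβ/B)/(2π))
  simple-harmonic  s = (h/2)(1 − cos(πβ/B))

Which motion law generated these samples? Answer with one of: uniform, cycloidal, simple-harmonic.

candidates at β/B = r: uniform s = h·r (linear in β); cycloidal s = h·(r − sin(2πr)/(2π)); simple-harmonic s = (h/2)(1 − cos(πr))
β=13.5°: printed 1.2000 | uniform 1.2000, cycloidal 0.1699, simple-harmonic 0.4360
β=22.5°: printed 2.0000 | uniform 2.0000, cycloidal 0.7268, simple-harmonic 1.1716
β=27°: printed 2.4000 | uniform 2.4000, cycloidal 1.1891, simple-harmonic 1.6489
β=31.5°: printed 2.8000 | uniform 2.8000, cycloidal 1.7699, simple-harmonic 2.1840
β=67.5°: printed 6.0000 | uniform 6.0000, cycloidal 7.2732, simple-harmonic 6.8284
only one law matches every sample → uniform

uniform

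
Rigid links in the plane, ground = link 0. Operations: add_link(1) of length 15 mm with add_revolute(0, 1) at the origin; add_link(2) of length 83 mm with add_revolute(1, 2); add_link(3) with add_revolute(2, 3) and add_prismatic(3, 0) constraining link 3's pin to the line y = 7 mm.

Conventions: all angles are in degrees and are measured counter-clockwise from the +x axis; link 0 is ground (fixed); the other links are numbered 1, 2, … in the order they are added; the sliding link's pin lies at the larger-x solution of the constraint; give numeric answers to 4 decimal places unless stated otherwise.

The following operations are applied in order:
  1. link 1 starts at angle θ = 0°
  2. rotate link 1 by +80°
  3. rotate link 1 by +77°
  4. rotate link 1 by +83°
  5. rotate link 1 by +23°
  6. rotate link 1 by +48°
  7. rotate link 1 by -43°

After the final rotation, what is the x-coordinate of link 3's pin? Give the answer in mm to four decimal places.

geometry: r = 15 mm, L = 83 mm, e = 7 mm; θ starts at 0°
rotate link 1 by +80°: θ ← 0° +80° = 80°
rotate link 1 by +77°: θ ← 80° +77° = 157°
rotate link 1 by +83°: θ ← 157° +83° = 240°
rotate link 1 by +23°: θ ← 240° +23° = 263°
rotate link 1 by +48°: θ ← 263° +48° = 311°
rotate link 1 by -43°: θ ← 311° -43° = 268°
crank pin P = (r cos θ, r sin θ) = (-0.523492, -14.990862)
h = r sin θ − e = -14.990862 − 7 = -21.990862
x = r cos θ + √(L² − h²) = -0.523492 + 80.033755 = 79.510263

79.5103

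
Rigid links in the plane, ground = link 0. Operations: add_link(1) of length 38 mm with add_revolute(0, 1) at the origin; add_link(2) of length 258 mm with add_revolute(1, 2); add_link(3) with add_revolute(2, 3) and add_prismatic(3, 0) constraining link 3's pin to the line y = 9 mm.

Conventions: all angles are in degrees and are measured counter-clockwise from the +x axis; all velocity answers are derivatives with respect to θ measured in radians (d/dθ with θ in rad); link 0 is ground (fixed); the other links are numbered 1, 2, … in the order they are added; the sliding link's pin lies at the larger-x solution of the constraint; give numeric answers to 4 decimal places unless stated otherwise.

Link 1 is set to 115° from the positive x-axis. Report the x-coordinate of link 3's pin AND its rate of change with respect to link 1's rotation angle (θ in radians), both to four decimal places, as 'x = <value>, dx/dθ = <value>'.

geometry: r = 38 mm, L = 258 mm, e = 9 mm
crank pin P = (r cos θ, r sin θ) = (-16.059494, 34.439696)
h = r sin θ − e = 34.439696 − 9 = 25.439696
x = r cos θ + √(L² − h²) = -16.059494 + 256.742715 = 240.683221
dx/dθ = −r sin θ − h·r cos θ/√(L² − h²) (θ in radians; h = 25.439696) = -32.848419

x = 240.6832, dx/dθ = -32.8484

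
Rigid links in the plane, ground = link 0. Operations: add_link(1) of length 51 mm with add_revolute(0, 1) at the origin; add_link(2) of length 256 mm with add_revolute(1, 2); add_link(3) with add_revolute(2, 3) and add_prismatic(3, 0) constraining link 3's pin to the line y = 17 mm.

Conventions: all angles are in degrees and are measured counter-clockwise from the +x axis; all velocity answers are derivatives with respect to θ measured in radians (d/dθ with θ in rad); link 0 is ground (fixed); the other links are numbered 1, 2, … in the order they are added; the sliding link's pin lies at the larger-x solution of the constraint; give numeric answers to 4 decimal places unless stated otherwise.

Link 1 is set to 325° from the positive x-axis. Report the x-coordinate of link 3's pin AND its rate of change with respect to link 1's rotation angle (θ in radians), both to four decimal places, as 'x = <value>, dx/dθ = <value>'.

geometry: r = 51 mm, L = 256 mm, e = 17 mm
crank pin P = (r cos θ, r sin θ) = (41.776754, -29.252398)
h = r sin θ − e = -29.252398 − 17 = -46.252398
x = r cos θ + √(L² − h²) = 41.776754 + 251.787044 = 293.563799
dx/dθ = −r sin θ − h·r cos θ/√(L² − h²) (θ in radians; h = -46.252398) = 36.926642

x = 293.5638, dx/dθ = 36.9266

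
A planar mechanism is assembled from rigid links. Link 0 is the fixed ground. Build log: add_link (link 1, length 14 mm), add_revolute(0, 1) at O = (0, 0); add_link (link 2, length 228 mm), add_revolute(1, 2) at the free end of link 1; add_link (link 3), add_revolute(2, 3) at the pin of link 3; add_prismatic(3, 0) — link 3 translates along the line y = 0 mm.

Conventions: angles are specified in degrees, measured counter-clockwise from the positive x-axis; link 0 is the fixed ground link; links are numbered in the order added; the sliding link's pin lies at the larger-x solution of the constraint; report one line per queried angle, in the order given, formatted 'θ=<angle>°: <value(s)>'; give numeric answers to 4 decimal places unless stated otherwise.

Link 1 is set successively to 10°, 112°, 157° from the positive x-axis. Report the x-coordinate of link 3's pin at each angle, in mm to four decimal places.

geometry: r = 14 mm, L = 228 mm, e = 0 mm
θ=10°: crank pin P = (r cos θ, r sin θ) = (13.787309, 2.431074)
θ=10°: h = r sin θ − e = 2.431074 − 0 = 2.431074
θ=10°: x = r cos θ + √(L² − h²) = 13.787309 + 227.987039 = 241.774347
θ=112°: crank pin P = (r cos θ, r sin θ) = (-5.244492, 12.980574)
θ=112°: h = r sin θ − e = 12.980574 − 0 = 12.980574
θ=112°: x = r cos θ + √(L² − h²) = -5.244492 + 227.630193 = 222.385701
θ=157°: crank pin P = (r cos θ, r sin θ) = (-12.887068, 5.470236)
θ=157°: h = r sin θ − e = 5.470236 − 0 = 5.470236
θ=157°: x = r cos θ + √(L² − h²) = -12.887068 + 227.934369 = 215.047301

θ=10°: 241.7743
θ=112°: 222.3857
θ=157°: 215.0473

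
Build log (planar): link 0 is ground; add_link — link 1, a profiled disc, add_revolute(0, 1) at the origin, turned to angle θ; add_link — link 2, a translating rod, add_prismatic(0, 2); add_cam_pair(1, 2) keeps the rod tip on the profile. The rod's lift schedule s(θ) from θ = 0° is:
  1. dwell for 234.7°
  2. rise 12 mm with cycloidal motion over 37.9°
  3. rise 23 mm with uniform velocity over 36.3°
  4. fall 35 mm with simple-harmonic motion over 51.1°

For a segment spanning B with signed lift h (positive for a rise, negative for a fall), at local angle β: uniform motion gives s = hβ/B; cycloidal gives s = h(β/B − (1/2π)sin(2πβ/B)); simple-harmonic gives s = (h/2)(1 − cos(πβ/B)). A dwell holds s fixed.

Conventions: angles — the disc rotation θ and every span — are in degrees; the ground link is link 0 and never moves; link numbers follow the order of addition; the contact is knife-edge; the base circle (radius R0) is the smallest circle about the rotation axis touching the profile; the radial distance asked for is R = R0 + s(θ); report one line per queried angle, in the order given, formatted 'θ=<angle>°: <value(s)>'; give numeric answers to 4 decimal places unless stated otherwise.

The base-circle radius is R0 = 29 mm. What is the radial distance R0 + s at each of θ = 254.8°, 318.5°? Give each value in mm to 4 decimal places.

seg 1 [0°–234.7°] dwell: s stays 0.0000
seg 2 [234.7°–272.6°] cycloidal, h=12: θ=254.8° here. β=20.1, B=37.9. 12·(0.5303 − sin(2π·0.5303)/(2π)) = 6.7260 → s = 6.7260
seg 2 [234.7°–272.6°] cycloidal, h=12: full span → s += 12 → s = 12.0000
seg 3 [272.6°–308.9°] uniform, h=23: full span → s += 23 → s = 35.0000
seg 4 [308.9°–360°] simple-harmonic, h=-35: θ=318.5° here. β=9.6, B=51.1. -35/2·(1 − cos(π·0.1879)) = -2.9605 → s = 32.0395
θ=254.8°: R = R0 + s = 29 + 6.7260 = 35.7260
θ=318.5°: R = R0 + s = 29 + 32.0395 = 61.0395

θ=254.8°: 35.7260
θ=318.5°: 61.0395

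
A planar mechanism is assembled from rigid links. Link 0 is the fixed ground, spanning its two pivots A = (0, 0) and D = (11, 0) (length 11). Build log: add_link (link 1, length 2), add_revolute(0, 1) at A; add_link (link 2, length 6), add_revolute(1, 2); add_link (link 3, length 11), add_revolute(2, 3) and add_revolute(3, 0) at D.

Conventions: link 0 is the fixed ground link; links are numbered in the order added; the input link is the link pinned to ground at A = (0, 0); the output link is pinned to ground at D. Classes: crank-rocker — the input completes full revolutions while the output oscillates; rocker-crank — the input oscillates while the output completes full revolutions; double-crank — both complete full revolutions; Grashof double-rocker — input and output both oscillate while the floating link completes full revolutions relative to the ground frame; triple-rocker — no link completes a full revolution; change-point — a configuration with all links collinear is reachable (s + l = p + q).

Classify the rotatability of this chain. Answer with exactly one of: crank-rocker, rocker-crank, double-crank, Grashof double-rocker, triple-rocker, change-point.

lengths: ground=11, input=2, coupler=6, output=11
sorted: s=2 (shortest), l=11 (longest), p+q=17
s + l = 13 vs p + q = 17
s + l < p + q (Grashof) with shortest = input link → crank-rocker

crank-rocker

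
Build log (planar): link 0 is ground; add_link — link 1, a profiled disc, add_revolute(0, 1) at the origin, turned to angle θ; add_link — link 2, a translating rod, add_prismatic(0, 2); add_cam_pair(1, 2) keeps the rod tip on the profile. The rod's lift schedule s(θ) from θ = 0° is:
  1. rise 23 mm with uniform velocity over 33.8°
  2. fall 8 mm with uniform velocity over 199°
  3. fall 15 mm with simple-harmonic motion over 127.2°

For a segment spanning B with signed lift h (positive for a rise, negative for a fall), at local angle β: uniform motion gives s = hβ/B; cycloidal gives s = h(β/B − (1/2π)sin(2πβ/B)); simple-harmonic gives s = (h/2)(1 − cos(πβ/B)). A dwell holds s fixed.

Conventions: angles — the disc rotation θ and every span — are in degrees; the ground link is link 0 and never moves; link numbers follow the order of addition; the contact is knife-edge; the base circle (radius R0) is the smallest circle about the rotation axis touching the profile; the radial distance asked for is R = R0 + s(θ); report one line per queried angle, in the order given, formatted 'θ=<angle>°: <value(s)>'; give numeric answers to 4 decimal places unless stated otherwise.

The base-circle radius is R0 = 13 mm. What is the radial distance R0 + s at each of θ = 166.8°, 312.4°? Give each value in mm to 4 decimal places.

seg 1 [0°–33.8°] uniform, h=23: full span → s += 23 → s = 23.0000
seg 2 [33.8°–232.8°] uniform, h=-8: θ=166.8° here. β=133, B=199. -8·133/199 = -5.3467 → s = 17.6533
seg 2 [33.8°–232.8°] uniform, h=-8: full span → s += -8 → s = 15.0000
seg 3 [232.8°–360°] simple-harmonic, h=-15: θ=312.4° here. β=79.6, B=127.2. -15/2·(1 − cos(π·0.6258)) = -10.3872 → s = 4.6128
θ=166.8°: R = R0 + s = 13 + 17.6533 = 30.6533
θ=312.4°: R = R0 + s = 13 + 4.6128 = 17.6128

θ=166.8°: 30.6533
θ=312.4°: 17.6128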